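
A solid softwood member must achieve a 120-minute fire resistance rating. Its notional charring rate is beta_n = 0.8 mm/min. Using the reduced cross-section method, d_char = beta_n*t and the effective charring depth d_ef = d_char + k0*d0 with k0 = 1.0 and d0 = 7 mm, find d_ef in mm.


d_char = 0.8 * 120 = 96 mm
d_ef = 96 + 1.0*7 = 103 mm

103 mm


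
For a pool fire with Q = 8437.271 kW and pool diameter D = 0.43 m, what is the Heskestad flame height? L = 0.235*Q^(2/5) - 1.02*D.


Q^(2/5) = 37.195
0.235 * Q^(2/5) = 8.7407
1.02 * D = 0.43860
L = 8.3021 m

8.3021 m


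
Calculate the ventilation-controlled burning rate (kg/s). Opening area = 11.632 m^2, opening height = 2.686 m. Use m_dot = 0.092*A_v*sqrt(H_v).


sqrt(H_v) = 1.6389
m_dot = 0.092 * 11.632 * 1.6389 = 1.7539 kg/s

1.7539 kg/s


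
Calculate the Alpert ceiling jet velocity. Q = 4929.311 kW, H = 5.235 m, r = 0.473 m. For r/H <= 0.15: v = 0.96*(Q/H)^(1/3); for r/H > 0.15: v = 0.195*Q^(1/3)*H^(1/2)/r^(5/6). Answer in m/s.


r/H = 0.473 / 5.235 = 0.090353
r/H <= 0.15, so v = 0.96*(Q/H)^(1/3)
Q/H = 941.61
(Q/H)^(1/3) = 9.8014
v = 0.96 * 9.8014 = 9.4094 m/s

9.4094 m/s


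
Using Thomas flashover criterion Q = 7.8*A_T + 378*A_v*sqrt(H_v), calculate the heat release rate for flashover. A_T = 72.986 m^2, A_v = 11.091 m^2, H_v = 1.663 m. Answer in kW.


7.8*A_T = 569.29
sqrt(H_v) = 1.2896
378*A_v*sqrt(H_v) = 5406.4
Q = 569.29 + 5406.4 = 5975.7 kW

5975.7 kW


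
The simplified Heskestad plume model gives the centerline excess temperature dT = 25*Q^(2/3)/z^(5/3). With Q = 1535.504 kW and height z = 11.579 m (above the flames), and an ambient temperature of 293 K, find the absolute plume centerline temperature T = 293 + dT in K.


Q^(2/3) = 133.10
z^(5/3) = 59.263
dT = 25 * 133.10 / 59.263 = 56.146 K
T = 293 + 56.146 = 349.15 K

349.15 K


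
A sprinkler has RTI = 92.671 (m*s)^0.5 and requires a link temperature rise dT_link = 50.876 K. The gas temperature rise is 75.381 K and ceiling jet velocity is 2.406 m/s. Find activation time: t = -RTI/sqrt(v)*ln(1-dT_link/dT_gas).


dT_link/dT_gas = 0.67492
ln(1 - 0.67492) = -1.1237
t = -92.671 / sqrt(2.406) * -1.1237 = 67.133 s

67.133 s


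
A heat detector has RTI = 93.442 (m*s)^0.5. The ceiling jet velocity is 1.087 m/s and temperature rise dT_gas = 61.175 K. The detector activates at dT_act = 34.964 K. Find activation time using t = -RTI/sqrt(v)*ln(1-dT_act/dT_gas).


dT_act/dT_gas = 0.57154
ln(1 - 0.57154) = -0.84756
t = -93.442 / sqrt(1.087) * -0.84756 = 75.962 s

75.962 s


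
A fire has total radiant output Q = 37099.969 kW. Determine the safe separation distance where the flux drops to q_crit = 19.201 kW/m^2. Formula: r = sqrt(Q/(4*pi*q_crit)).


4*pi*q_crit = 241.29
Q/(4*pi*q_crit) = 153.76
r = sqrt(153.76) = 12.400 m

12.400 m


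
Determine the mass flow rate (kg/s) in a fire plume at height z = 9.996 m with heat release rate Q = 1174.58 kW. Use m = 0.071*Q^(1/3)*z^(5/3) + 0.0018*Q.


Q^(1/3) = 10.551
z^(5/3) = 46.385
First term = 0.071 * 10.551 * 46.385 = 34.748
Second term = 0.0018 * 1174.58 = 2.1142
m = 36.862 kg/s

36.862 kg/s


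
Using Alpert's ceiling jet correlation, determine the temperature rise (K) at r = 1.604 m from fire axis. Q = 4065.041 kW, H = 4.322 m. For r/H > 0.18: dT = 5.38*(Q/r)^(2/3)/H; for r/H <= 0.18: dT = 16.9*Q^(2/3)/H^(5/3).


r/H = 1.604 / 4.322 = 0.37112
r/H > 0.18, so dT = 5.38*(Q/r)^(2/3)/H
Q/r = 2534.3
(Q/r)^(2/3) = 185.88
dT = 5.38 * 185.88 / 4.322 = 231.39 K

231.39 K


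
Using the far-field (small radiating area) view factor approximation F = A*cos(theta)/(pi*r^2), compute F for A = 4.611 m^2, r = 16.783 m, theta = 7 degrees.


cos(7 deg) = 0.99255
pi*r^2 = 884.89
F = 4.611 * 0.99255 / 884.89 = 0.0051720

0.0051720


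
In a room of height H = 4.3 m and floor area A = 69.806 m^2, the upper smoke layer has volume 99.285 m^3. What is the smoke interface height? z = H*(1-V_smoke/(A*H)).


V/(A*H) = 0.33077
1 - 0.33077 = 0.66923
z = 4.3 * 0.66923 = 2.8777 m

2.8777 m


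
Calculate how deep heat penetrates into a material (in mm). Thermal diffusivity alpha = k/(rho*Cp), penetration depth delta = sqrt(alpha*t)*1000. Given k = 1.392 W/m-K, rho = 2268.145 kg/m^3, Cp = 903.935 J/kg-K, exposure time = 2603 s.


alpha = 1.392 / (2268.145 * 903.935) = 6.7894e-07 m^2/s
alpha * t = 0.0017673
delta = sqrt(0.0017673) * 1000 = 42.039 mm

42.039 mm


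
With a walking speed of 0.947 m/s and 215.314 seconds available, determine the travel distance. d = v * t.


d = 0.947 * 215.314 = 203.90 m

203.90 m


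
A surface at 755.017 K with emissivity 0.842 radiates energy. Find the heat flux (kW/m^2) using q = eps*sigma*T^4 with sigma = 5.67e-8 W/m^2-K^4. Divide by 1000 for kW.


T^4 = 3.2496e+11
q = 0.842 * 5.67e-8 * 3.2496e+11 / 1000 = 15.514 kW/m^2

15.514 kW/m^2


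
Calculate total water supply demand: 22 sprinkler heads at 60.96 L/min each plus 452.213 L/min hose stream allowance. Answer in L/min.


Sprinkler demand = 22 * 60.96 = 1341.12 L/min
Total = 1341.12 + 452.213 = 1793.333 L/min

1793.333 L/min


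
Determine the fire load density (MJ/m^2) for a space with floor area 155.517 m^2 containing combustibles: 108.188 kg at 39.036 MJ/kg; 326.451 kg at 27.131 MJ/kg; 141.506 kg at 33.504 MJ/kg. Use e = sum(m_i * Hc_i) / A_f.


Total energy = 108.188*39.036 + 326.451*27.131 + 141.506*33.504
= 4223.227 + 8856.942 + 4741.017
= 17821.19 MJ
e = 17821.19 / 155.517 = 114.59 MJ/m^2

114.59 MJ/m^2


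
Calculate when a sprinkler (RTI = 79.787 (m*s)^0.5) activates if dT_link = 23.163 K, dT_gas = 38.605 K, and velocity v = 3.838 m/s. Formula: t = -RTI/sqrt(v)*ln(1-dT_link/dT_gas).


dT_link/dT_gas = 0.6
ln(1 - 0.6) = -0.91629
t = -79.787 / sqrt(3.838) * -0.91629 = 37.318 s

37.318 s


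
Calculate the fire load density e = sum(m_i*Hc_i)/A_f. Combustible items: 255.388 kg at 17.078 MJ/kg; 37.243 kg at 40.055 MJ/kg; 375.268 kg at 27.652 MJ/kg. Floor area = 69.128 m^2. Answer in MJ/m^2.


Total energy = 255.388*17.078 + 37.243*40.055 + 375.268*27.652
= 4361.516 + 1491.768 + 10376.91
= 16230.20 MJ
e = 16230.20 / 69.128 = 234.78 MJ/m^2

234.78 MJ/m^2


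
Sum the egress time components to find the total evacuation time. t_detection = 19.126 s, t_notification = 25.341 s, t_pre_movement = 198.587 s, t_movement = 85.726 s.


Total = 19.126 + 25.341 + 198.587 + 85.726 = 328.78 s

328.78 s


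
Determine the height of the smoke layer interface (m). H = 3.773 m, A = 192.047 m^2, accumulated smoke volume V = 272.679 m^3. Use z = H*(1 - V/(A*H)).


V/(A*H) = 0.37632
1 - 0.37632 = 0.62368
z = 3.773 * 0.62368 = 2.3531 m

2.3531 m


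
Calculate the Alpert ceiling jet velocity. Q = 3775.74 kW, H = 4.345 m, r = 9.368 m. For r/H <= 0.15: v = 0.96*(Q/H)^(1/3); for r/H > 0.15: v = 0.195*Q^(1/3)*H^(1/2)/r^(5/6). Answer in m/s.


r/H = 9.368 / 4.345 = 2.1560
r/H > 0.15, so v = 0.195*Q^(1/3)*H^(1/2)/r^(5/6)
Q^(1/3) = 15.572
H^(1/2) = 2.0845
r^(5/6) = 6.4522
v = 0.195 * 15.572 * 2.0845 / 6.4522 = 0.98097 m/s

0.98097 m/s


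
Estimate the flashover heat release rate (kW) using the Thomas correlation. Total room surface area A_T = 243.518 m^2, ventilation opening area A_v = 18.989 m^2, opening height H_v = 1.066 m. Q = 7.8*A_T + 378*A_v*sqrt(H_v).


7.8*A_T = 1899.4
sqrt(H_v) = 1.0325
378*A_v*sqrt(H_v) = 7410.9
Q = 1899.4 + 7410.9 = 9310.4 kW

9310.4 kW


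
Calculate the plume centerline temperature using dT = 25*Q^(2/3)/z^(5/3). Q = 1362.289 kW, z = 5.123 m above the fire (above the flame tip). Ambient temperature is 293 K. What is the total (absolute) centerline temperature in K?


Q^(2/3) = 122.89
z^(5/3) = 15.224
dT = 25 * 122.89 / 15.224 = 201.80 K
T = 293 + 201.80 = 494.80 K

494.80 K


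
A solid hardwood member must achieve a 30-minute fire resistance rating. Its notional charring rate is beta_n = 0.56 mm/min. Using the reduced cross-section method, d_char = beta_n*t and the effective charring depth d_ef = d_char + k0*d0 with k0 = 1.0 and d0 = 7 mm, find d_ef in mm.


d_char = 0.56 * 30 = 16.8 mm
d_ef = 16.8 + 1.0*7 = 23.8 mm

23.8 mm


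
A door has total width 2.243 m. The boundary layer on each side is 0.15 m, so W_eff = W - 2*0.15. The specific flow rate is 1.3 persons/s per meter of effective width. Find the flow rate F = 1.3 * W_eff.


W_eff = 2.243 - 0.30 = 1.943 m
F = 1.3 * 1.943 = 2.5259 persons/s

2.5259 persons/s


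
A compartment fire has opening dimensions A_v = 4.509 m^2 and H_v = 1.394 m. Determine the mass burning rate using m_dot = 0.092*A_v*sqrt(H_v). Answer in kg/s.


sqrt(H_v) = 1.1807
m_dot = 0.092 * 4.509 * 1.1807 = 0.48978 kg/s

0.48978 kg/s


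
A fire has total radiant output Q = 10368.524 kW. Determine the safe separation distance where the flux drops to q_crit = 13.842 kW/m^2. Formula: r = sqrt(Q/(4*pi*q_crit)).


4*pi*q_crit = 173.94
Q/(4*pi*q_crit) = 59.609
r = sqrt(59.609) = 7.7207 m

7.7207 m


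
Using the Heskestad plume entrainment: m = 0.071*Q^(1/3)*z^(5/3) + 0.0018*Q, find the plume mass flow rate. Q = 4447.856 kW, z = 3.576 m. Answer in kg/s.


Q^(1/3) = 16.446
z^(5/3) = 8.3624
First term = 0.071 * 16.446 * 8.3624 = 9.7642
Second term = 0.0018 * 4447.856 = 8.0061
m = 17.770 kg/s

17.770 kg/s


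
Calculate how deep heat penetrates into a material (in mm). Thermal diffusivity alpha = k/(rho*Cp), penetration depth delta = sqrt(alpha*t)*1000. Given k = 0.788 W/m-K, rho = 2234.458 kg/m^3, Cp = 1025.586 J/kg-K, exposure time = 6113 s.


alpha = 0.788 / (2234.458 * 1025.586) = 3.4386e-07 m^2/s
alpha * t = 0.0021020
delta = sqrt(0.0021020) * 1000 = 45.848 mm

45.848 mm


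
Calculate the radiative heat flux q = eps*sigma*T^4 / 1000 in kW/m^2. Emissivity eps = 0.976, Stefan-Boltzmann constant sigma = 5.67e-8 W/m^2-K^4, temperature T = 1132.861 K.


T^4 = 1.6470e+12
q = 0.976 * 5.67e-8 * 1.6470e+12 / 1000 = 91.146 kW/m^2

91.146 kW/m^2


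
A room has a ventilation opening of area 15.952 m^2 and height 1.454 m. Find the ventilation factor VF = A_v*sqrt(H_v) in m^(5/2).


sqrt(H_v) = 1.2058
VF = 15.952 * 1.2058 = 19.235 m^(5/2)

19.235 m^(5/2)


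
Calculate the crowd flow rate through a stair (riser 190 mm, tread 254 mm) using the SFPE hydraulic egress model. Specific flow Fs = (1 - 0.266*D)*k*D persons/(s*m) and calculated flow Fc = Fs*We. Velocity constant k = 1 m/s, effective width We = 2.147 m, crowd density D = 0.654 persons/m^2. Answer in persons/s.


1 - 0.266*D = 1 - 0.266*0.654 = 0.82604
Fs = 0.82604 * 1 * 0.654 = 0.54023 persons/(s*m)
Fc = 0.54023 * 2.147 = 1.1599 persons/s

1.1599 persons/s


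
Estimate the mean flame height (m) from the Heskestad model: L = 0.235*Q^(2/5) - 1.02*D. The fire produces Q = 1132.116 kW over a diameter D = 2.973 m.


Q^(2/5) = 16.655
0.235 * Q^(2/5) = 3.9140
1.02 * D = 3.0325
L = 0.88157 m

0.88157 m


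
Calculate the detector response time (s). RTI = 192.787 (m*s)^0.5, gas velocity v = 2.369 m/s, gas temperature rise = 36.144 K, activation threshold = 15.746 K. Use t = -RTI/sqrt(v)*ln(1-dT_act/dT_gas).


dT_act/dT_gas = 0.43565
ln(1 - 0.43565) = -0.57207
t = -192.787 / sqrt(2.369) * -0.57207 = 71.655 s

71.655 s


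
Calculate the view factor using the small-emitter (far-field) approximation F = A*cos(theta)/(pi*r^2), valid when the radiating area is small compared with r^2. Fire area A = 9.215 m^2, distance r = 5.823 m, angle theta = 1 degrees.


cos(1 deg) = 0.99985
pi*r^2 = 106.52
F = 9.215 * 0.99985 / 106.52 = 0.086494

0.086494


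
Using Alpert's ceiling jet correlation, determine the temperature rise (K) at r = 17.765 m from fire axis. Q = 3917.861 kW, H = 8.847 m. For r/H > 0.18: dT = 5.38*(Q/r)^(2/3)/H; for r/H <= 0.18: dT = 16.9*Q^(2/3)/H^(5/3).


r/H = 17.765 / 8.847 = 2.0080
r/H > 0.18, so dT = 5.38*(Q/r)^(2/3)/H
Q/r = 220.54
(Q/r)^(2/3) = 36.502
dT = 5.38 * 36.502 / 8.847 = 22.198 K

22.198 K


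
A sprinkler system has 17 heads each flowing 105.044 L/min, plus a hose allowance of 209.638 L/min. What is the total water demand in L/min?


Sprinkler demand = 17 * 105.044 = 1785.748 L/min
Total = 1785.748 + 209.638 = 1995.386 L/min

1995.386 L/min


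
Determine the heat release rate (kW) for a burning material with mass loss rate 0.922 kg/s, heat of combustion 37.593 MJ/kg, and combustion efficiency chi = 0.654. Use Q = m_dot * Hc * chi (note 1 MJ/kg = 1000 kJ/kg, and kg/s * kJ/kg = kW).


Hc = 37.593 MJ/kg = 37.593 * 1000 kJ/kg = 37593 kJ/kg
Q = 0.922 kg/s * 37593 kJ/kg * 0.654 = 22668 kW

22668 kW


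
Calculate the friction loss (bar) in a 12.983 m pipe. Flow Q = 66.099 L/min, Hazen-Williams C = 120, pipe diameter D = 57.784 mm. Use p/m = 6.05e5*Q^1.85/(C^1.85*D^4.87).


Q^1.85 = 2330.0
C^1.85 = 7022.4
D^4.87 = 3.8019e+08
p/m = 0.00052799 bar/m
p_total = 0.00052799 * 12.983 = 0.0068549 bar

0.0068549 bar


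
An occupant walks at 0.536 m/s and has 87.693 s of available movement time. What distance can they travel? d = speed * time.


d = 0.536 * 87.693 = 47.003 m

47.003 m


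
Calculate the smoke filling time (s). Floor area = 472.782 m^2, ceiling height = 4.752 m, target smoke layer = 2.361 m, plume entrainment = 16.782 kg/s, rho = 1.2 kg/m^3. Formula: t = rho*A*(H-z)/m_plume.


H - z = 2.391 m
t = 1.2 * 472.782 * 2.391 / 16.782 = 80.831 s

80.831 s


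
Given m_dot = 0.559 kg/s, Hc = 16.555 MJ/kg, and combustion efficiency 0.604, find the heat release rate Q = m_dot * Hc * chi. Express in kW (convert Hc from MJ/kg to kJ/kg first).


Hc = 16.555 MJ/kg = 16.555 * 1000 kJ/kg = 16555 kJ/kg
Q = 0.559 kg/s * 16555 kJ/kg * 0.604 = 5589.6 kW

5589.6 kW


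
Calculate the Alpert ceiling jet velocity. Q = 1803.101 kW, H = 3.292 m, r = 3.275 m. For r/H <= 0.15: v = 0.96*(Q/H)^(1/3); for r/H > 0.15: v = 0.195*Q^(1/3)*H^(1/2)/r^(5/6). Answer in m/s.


r/H = 3.275 / 3.292 = 0.99484
r/H > 0.15, so v = 0.195*Q^(1/3)*H^(1/2)/r^(5/6)
Q^(1/3) = 12.171
H^(1/2) = 1.8144
r^(5/6) = 2.6875
v = 0.195 * 12.171 * 1.8144 / 2.6875 = 1.6024 m/s

1.6024 m/s


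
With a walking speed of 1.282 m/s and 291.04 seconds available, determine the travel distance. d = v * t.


d = 1.282 * 291.04 = 373.11 m

373.11 m


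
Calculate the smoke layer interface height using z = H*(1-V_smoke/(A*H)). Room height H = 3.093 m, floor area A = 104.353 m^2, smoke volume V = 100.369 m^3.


V/(A*H) = 0.31097
1 - 0.31097 = 0.68903
z = 3.093 * 0.68903 = 2.1312 m

2.1312 m


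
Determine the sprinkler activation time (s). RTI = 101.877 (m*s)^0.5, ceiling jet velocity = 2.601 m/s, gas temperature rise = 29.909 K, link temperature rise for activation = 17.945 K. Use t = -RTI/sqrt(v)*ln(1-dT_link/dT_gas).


dT_link/dT_gas = 0.59999
ln(1 - 0.59999) = -0.91626
t = -101.877 / sqrt(2.601) * -0.91626 = 57.879 s

57.879 s


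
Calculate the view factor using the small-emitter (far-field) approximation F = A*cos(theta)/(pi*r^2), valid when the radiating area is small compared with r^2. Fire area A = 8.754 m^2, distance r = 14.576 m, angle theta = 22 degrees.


cos(22 deg) = 0.92718
pi*r^2 = 667.46
F = 8.754 * 0.92718 / 667.46 = 0.012160

0.012160


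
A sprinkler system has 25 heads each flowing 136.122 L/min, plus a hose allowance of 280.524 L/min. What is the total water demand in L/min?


Sprinkler demand = 25 * 136.122 = 3403.05 L/min
Total = 3403.05 + 280.524 = 3683.574 L/min

3683.574 L/min


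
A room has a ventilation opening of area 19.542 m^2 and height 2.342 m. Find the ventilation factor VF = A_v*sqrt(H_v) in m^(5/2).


sqrt(H_v) = 1.5304
VF = 19.542 * 1.5304 = 29.906 m^(5/2)

29.906 m^(5/2)


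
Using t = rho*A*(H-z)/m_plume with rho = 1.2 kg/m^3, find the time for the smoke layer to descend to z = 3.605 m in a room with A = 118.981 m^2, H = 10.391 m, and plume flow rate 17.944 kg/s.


H - z = 6.786 m
t = 1.2 * 118.981 * 6.786 / 17.944 = 53.995 s

53.995 s


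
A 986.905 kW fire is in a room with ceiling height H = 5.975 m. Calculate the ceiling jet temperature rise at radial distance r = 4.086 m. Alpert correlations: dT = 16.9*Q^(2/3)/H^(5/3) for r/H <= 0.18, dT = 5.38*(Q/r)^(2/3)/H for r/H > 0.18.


r/H = 4.086 / 5.975 = 0.68385
r/H > 0.18, so dT = 5.38*(Q/r)^(2/3)/H
Q/r = 241.53
(Q/r)^(2/3) = 38.784
dT = 5.38 * 38.784 / 5.975 = 34.922 K

34.922 K


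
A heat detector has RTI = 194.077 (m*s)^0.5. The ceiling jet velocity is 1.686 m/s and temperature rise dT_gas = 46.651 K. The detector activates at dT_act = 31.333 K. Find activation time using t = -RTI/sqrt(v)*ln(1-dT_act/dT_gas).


dT_act/dT_gas = 0.67165
ln(1 - 0.67165) = -1.1137
t = -194.077 / sqrt(1.686) * -1.1137 = 166.46 s

166.46 s


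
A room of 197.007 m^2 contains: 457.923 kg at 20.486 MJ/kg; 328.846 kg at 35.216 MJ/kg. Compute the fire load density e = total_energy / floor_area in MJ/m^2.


Total energy = 457.923*20.486 + 328.846*35.216
= 9381.011 + 11580.64
= 20961.65 MJ
e = 20961.65 / 197.007 = 106.40 MJ/m^2

106.40 MJ/m^2


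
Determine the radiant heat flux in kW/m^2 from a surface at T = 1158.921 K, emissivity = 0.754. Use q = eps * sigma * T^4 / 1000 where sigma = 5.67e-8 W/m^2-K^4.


T^4 = 1.8039e+12
q = 0.754 * 5.67e-8 * 1.8039e+12 / 1000 = 77.120 kW/m^2

77.120 kW/m^2


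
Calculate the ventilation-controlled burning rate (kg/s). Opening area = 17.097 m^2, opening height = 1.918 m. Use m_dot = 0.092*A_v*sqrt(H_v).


sqrt(H_v) = 1.3849
m_dot = 0.092 * 17.097 * 1.3849 = 2.1784 kg/s

2.1784 kg/s


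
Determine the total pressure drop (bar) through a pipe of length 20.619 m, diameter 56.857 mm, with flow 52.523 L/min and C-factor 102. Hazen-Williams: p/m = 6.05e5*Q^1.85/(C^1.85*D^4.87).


Q^1.85 = 1522.8
C^1.85 = 5198.9
D^4.87 = 3.5140e+08
p/m = 0.00050431 bar/m
p_total = 0.00050431 * 20.619 = 0.010398 bar

0.010398 bar


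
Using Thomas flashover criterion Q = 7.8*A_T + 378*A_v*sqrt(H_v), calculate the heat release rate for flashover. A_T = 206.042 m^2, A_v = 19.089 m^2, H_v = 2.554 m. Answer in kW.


7.8*A_T = 1607.1
sqrt(H_v) = 1.5981
378*A_v*sqrt(H_v) = 11531
Q = 1607.1 + 11531 = 13139 kW

13139 kW


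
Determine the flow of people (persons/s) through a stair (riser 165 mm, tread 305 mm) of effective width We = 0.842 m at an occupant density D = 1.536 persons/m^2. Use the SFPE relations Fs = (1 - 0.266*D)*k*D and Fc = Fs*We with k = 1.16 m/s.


1 - 0.266*D = 1 - 0.266*1.536 = 0.59142
Fs = 0.59142 * 1.16 * 1.536 = 1.0538 persons/(s*m)
Fc = 1.0538 * 0.842 = 0.88728 persons/s

0.88728 persons/s


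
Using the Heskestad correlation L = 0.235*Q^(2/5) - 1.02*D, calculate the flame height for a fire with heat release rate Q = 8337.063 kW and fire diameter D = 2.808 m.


Q^(2/5) = 37.017
0.235 * Q^(2/5) = 8.6991
1.02 * D = 2.8642
L = 5.8349 m

5.8349 m


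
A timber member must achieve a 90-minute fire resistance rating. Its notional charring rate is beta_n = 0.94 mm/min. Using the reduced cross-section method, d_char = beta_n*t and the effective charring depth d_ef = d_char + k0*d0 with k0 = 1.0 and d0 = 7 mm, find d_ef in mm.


d_char = 0.94 * 90 = 84.6 mm
d_ef = 84.6 + 1.0*7 = 91.6 mm

91.6 mm


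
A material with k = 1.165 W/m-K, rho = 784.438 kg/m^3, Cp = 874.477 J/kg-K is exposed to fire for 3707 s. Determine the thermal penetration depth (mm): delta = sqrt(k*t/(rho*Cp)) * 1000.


alpha = 1.165 / (784.438 * 874.477) = 1.6983e-06 m^2/s
alpha * t = 0.0062957
delta = sqrt(0.0062957) * 1000 = 79.345 mm

79.345 mm


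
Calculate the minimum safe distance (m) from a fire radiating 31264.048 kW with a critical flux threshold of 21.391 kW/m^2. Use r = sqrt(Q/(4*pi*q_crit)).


4*pi*q_crit = 268.81
Q/(4*pi*q_crit) = 116.31
r = sqrt(116.31) = 10.785 m

10.785 m


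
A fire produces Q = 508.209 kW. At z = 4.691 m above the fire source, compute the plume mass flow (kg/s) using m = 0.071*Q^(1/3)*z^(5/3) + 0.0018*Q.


Q^(1/3) = 7.9802
z^(5/3) = 13.145
First term = 0.071 * 7.9802 * 13.145 = 7.4481
Second term = 0.0018 * 508.209 = 0.91478
m = 8.3629 kg/s

8.3629 kg/s


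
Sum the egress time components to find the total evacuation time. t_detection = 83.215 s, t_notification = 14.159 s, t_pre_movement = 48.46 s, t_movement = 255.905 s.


Total = 83.215 + 14.159 + 48.46 + 255.905 = 401.739 s

401.739 s


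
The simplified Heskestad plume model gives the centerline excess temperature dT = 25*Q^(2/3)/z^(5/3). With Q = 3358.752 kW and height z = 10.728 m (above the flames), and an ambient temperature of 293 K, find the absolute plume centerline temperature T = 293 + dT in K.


Q^(2/3) = 224.28
z^(5/3) = 52.183
dT = 25 * 224.28 / 52.183 = 107.45 K
T = 293 + 107.45 = 400.45 K

400.45 K


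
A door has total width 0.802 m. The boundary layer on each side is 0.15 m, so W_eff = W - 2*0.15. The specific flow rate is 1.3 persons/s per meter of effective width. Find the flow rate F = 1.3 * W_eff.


W_eff = 0.802 - 0.30 = 0.502 m
F = 1.3 * 0.502 = 0.65260 persons/s

0.65260 persons/s


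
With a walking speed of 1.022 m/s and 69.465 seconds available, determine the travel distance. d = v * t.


d = 1.022 * 69.465 = 70.993 m

70.993 m


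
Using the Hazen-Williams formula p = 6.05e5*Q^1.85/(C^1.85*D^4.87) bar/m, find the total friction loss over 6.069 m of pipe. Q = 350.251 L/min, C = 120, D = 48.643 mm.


Q^1.85 = 50945
C^1.85 = 7022.4
D^4.87 = 1.6436e+08
p/m = 0.026704 bar/m
p_total = 0.026704 * 6.069 = 0.16207 bar

0.16207 bar


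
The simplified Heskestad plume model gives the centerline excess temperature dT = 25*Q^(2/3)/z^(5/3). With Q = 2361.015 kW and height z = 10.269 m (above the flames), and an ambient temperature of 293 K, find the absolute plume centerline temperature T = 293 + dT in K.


Q^(2/3) = 177.31
z^(5/3) = 48.515
dT = 25 * 177.31 / 48.515 = 91.368 K
T = 293 + 91.368 = 384.37 K

384.37 K


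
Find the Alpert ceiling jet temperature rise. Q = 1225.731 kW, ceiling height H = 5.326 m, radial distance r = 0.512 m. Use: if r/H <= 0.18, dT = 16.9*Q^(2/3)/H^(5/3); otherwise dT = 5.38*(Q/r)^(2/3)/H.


r/H = 0.512 / 5.326 = 0.096132
r/H <= 0.18, so dT = 16.9*Q^(2/3)/H^(5/3)
Q^(2/3) = 114.53
H^(5/3) = 16.243
dT = 16.9 * 114.53 / 16.243 = 119.16 K

119.16 K


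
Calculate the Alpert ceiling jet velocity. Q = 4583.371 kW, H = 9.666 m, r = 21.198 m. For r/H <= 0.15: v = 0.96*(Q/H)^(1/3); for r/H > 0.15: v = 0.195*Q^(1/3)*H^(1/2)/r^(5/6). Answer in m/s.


r/H = 21.198 / 9.666 = 2.1930
r/H > 0.15, so v = 0.195*Q^(1/3)*H^(1/2)/r^(5/6)
Q^(1/3) = 16.611
H^(1/2) = 3.1090
r^(5/6) = 12.742
v = 0.195 * 16.611 * 3.1090 / 12.742 = 0.79033 m/s

0.79033 m/s


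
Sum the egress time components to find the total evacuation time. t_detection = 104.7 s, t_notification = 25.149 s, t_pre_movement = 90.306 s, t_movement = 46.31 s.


Total = 104.7 + 25.149 + 90.306 + 46.31 = 266.465 s

266.465 s


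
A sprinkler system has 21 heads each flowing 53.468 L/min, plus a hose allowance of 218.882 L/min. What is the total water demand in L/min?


Sprinkler demand = 21 * 53.468 = 1122.828 L/min
Total = 1122.828 + 218.882 = 1341.71 L/min

1341.71 L/min


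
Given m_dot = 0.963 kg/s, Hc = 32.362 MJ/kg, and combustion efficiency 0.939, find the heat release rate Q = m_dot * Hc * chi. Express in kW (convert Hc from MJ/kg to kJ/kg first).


Hc = 32.362 MJ/kg = 32.362 * 1000 kJ/kg = 32362 kJ/kg
Q = 0.963 kg/s * 32362 kJ/kg * 0.939 = 29264 kW

29264 kW


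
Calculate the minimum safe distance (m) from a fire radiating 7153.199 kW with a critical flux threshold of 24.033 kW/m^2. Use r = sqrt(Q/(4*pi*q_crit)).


4*pi*q_crit = 302.01
Q/(4*pi*q_crit) = 23.685
r = sqrt(23.685) = 4.8668 m

4.8668 m


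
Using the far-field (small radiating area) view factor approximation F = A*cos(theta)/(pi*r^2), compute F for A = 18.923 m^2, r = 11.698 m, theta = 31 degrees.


cos(31 deg) = 0.85717
pi*r^2 = 429.91
F = 18.923 * 0.85717 / 429.91 = 0.037730

0.037730


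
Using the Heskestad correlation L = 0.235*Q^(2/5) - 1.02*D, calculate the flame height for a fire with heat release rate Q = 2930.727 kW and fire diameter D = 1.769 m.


Q^(2/5) = 24.366
0.235 * Q^(2/5) = 5.7261
1.02 * D = 1.8044
L = 3.9217 m

3.9217 m


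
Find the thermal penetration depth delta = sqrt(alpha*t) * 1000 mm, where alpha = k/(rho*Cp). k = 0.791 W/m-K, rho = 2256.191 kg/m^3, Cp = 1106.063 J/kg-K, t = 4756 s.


alpha = 0.791 / (2256.191 * 1106.063) = 3.1697e-07 m^2/s
alpha * t = 0.0015075
delta = sqrt(0.0015075) * 1000 = 38.827 mm

38.827 mm


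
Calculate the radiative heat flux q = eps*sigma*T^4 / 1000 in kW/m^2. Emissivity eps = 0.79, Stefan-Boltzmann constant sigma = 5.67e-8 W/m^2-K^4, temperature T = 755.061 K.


T^4 = 3.2503e+11
q = 0.79 * 5.67e-8 * 3.2503e+11 / 1000 = 14.559 kW/m^2

14.559 kW/m^2


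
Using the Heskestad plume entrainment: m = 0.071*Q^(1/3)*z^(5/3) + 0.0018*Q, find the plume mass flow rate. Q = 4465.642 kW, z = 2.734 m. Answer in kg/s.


Q^(1/3) = 16.468
z^(5/3) = 5.3456
First term = 0.071 * 16.468 * 5.3456 = 6.2501
Second term = 0.0018 * 4465.642 = 8.0382
m = 14.288 kg/s

14.288 kg/s


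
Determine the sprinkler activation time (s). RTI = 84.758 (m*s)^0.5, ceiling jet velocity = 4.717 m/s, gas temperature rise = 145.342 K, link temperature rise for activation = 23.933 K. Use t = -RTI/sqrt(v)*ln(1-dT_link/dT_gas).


dT_link/dT_gas = 0.16467
ln(1 - 0.16467) = -0.17992
t = -84.758 / sqrt(4.717) * -0.17992 = 7.0216 s

7.0216 s


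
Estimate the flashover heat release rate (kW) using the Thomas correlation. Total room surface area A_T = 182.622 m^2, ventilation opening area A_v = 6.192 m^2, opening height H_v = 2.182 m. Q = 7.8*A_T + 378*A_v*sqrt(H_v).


7.8*A_T = 1424.5
sqrt(H_v) = 1.4772
378*A_v*sqrt(H_v) = 3457.4
Q = 1424.5 + 3457.4 = 4881.9 kW

4881.9 kW


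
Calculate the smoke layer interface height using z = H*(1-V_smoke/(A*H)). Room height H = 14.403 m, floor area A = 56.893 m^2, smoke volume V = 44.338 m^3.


V/(A*H) = 0.054108
1 - 0.054108 = 0.94589
z = 14.403 * 0.94589 = 13.624 m

13.624 m


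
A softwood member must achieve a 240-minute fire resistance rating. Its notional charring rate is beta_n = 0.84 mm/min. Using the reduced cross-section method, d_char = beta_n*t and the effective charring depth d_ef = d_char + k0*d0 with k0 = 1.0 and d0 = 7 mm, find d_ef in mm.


d_char = 0.84 * 240 = 201.6 mm
d_ef = 201.6 + 1.0*7 = 208.6 mm

208.6 mm


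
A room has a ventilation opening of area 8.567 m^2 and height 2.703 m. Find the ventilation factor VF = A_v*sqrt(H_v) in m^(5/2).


sqrt(H_v) = 1.6441
VF = 8.567 * 1.6441 = 14.085 m^(5/2)

14.085 m^(5/2)


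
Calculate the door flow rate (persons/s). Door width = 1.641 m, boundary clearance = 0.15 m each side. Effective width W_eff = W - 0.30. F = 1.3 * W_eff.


W_eff = 1.641 - 0.30 = 1.341 m
F = 1.3 * 1.341 = 1.7433 persons/s

1.7433 persons/s


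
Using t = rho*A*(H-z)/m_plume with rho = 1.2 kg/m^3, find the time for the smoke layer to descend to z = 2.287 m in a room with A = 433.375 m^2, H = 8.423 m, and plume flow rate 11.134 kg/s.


H - z = 6.136 m
t = 1.2 * 433.375 * 6.136 / 11.134 = 286.60 s

286.60 s


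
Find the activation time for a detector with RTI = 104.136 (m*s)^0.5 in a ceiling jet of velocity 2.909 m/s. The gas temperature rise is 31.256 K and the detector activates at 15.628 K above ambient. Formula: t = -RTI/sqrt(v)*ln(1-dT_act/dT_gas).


dT_act/dT_gas = 0.5
ln(1 - 0.5) = -0.69315
t = -104.136 / sqrt(2.909) * -0.69315 = 42.321 s

42.321 s


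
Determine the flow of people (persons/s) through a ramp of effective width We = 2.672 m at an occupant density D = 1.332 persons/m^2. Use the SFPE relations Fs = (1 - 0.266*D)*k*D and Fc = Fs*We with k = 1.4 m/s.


1 - 0.266*D = 1 - 0.266*1.332 = 0.64569
Fs = 0.64569 * 1.4 * 1.332 = 1.2041 persons/(s*m)
Fc = 1.2041 * 2.672 = 3.2173 persons/s

3.2173 persons/s


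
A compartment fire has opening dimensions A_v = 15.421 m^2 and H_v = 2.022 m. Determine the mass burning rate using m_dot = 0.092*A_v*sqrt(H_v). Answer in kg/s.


sqrt(H_v) = 1.4220
m_dot = 0.092 * 15.421 * 1.4220 = 2.0174 kg/s

2.0174 kg/s


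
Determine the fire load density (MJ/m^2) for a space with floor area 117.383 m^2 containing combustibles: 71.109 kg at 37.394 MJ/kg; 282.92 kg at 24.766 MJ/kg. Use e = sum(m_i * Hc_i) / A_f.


Total energy = 71.109*37.394 + 282.92*24.766
= 2659.050 + 7006.797
= 9665.847 MJ
e = 9665.847 / 117.383 = 82.345 MJ/m^2

82.345 MJ/m^2


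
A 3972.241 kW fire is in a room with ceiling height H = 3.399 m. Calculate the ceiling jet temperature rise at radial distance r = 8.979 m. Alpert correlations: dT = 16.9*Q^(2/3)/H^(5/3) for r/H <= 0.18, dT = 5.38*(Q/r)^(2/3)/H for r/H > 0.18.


r/H = 8.979 / 3.399 = 2.6417
r/H > 0.18, so dT = 5.38*(Q/r)^(2/3)/H
Q/r = 442.39
(Q/r)^(2/3) = 58.059
dT = 5.38 * 58.059 / 3.399 = 91.897 K

91.897 K


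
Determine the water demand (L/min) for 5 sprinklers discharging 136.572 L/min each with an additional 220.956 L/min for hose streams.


Sprinkler demand = 5 * 136.572 = 682.86 L/min
Total = 682.86 + 220.956 = 903.816 L/min

903.816 L/min


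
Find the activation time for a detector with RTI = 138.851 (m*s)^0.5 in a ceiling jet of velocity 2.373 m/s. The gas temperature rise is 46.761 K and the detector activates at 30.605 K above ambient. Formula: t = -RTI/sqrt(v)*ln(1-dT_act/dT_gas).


dT_act/dT_gas = 0.65450
ln(1 - 0.65450) = -1.0628
t = -138.851 / sqrt(2.373) * -1.0628 = 95.793 s

95.793 s


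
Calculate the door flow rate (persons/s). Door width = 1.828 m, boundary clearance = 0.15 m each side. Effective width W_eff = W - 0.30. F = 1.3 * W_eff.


W_eff = 1.828 - 0.30 = 1.528 m
F = 1.3 * 1.528 = 1.9864 persons/s

1.9864 persons/s


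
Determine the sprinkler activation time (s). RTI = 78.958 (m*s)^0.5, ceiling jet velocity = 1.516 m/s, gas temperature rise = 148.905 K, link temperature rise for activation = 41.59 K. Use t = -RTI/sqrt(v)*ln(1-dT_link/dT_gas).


dT_link/dT_gas = 0.27931
ln(1 - 0.27931) = -0.32754
t = -78.958 / sqrt(1.516) * -0.32754 = 21.004 s

21.004 s


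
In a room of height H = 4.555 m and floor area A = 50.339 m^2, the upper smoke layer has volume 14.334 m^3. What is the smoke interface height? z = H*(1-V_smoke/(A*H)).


V/(A*H) = 0.062514
1 - 0.062514 = 0.93749
z = 4.555 * 0.93749 = 4.2703 m

4.2703 m


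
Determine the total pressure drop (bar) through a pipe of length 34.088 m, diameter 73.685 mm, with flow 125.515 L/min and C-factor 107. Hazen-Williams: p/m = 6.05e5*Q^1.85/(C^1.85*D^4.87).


Q^1.85 = 7631.1
C^1.85 = 5680.2
D^4.87 = 1.2420e+09
p/m = 0.00065440 bar/m
p_total = 0.00065440 * 34.088 = 0.022307 bar

0.022307 bar


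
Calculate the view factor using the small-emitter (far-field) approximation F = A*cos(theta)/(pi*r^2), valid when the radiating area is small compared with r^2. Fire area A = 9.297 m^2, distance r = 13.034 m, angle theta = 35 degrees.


cos(35 deg) = 0.81915
pi*r^2 = 533.71
F = 9.297 * 0.81915 / 533.71 = 0.014269

0.014269


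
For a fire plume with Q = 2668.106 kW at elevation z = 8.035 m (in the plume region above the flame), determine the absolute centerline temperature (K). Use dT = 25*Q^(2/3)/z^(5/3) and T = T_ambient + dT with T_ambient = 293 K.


Q^(2/3) = 192.37
z^(5/3) = 32.234
dT = 25 * 192.37 / 32.234 = 149.20 K
T = 293 + 149.20 = 442.20 K

442.20 K


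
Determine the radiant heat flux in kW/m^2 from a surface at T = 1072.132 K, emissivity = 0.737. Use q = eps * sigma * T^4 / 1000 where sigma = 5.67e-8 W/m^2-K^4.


T^4 = 1.3213e+12
q = 0.737 * 5.67e-8 * 1.3213e+12 / 1000 = 55.213 kW/m^2

55.213 kW/m^2


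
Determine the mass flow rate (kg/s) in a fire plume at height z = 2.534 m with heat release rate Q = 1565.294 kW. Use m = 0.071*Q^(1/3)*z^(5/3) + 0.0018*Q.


Q^(1/3) = 11.611
z^(5/3) = 4.7099
First term = 0.071 * 11.611 * 4.7099 = 3.8827
Second term = 0.0018 * 1565.294 = 2.8175
m = 6.7002 kg/s

6.7002 kg/s


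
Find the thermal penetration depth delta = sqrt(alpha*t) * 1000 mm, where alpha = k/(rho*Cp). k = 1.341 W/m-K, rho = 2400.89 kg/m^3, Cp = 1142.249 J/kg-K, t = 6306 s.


alpha = 1.341 / (2400.89 * 1142.249) = 4.8899e-07 m^2/s
alpha * t = 0.0030835
delta = sqrt(0.0030835) * 1000 = 55.530 mm

55.530 mm


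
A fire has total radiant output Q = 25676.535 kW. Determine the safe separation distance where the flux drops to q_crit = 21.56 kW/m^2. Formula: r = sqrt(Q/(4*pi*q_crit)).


4*pi*q_crit = 270.93
Q/(4*pi*q_crit) = 94.772
r = sqrt(94.772) = 9.7351 m

9.7351 m


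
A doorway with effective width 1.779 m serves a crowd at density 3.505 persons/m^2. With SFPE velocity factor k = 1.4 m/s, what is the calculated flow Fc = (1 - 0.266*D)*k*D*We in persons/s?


1 - 0.266*D = 1 - 0.266*3.505 = 0.067670
Fs = 0.067670 * 1.4 * 3.505 = 0.33206 persons/(s*m)
Fc = 0.33206 * 1.779 = 0.59073 persons/s

0.59073 persons/s


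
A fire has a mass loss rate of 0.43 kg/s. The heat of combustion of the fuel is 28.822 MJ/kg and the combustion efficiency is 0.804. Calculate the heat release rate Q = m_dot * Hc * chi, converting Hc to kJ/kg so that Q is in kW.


Hc = 28.822 MJ/kg = 28.822 * 1000 kJ/kg = 28822 kJ/kg
Q = 0.43 kg/s * 28822 kJ/kg * 0.804 = 9964.3 kW

9964.3 kW


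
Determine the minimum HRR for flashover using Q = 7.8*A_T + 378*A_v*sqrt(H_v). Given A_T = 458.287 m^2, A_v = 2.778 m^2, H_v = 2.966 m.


7.8*A_T = 3574.6
sqrt(H_v) = 1.7222
378*A_v*sqrt(H_v) = 1808.5
Q = 3574.6 + 1808.5 = 5383.1 kW

5383.1 kW


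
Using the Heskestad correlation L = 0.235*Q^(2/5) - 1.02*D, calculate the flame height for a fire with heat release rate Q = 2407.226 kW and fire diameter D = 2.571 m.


Q^(2/5) = 22.522
0.235 * Q^(2/5) = 5.2927
1.02 * D = 2.6224
L = 2.6702 m

2.6702 m


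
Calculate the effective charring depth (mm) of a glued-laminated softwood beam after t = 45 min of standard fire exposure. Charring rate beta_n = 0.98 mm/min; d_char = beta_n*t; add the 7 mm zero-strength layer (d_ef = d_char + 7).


d_char = 0.98 * 45 = 44.1 mm
d_ef = 44.1 + 1.0*7 = 51.1 mm

51.1 mm


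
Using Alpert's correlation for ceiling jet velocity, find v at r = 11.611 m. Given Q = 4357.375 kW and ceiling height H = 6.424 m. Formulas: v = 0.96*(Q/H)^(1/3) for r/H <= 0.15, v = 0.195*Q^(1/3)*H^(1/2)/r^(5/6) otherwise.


r/H = 11.611 / 6.424 = 1.8074
r/H > 0.15, so v = 0.195*Q^(1/3)*H^(1/2)/r^(5/6)
Q^(1/3) = 16.333
H^(1/2) = 2.5346
r^(5/6) = 7.7160
v = 0.195 * 16.333 * 2.5346 / 7.7160 = 1.0462 m/s

1.0462 m/s


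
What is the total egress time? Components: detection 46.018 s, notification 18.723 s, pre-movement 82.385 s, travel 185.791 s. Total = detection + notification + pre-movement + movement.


Total = 46.018 + 18.723 + 82.385 + 185.791 = 332.917 s

332.917 s


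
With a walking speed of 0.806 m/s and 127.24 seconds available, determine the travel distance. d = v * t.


d = 0.806 * 127.24 = 102.56 m

102.56 m


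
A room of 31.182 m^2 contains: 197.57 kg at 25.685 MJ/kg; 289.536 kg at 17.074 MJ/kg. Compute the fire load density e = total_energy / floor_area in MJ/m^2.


Total energy = 197.57*25.685 + 289.536*17.074
= 5074.585 + 4943.538
= 10018.12 MJ
e = 10018.12 / 31.182 = 321.28 MJ/m^2

321.28 MJ/m^2


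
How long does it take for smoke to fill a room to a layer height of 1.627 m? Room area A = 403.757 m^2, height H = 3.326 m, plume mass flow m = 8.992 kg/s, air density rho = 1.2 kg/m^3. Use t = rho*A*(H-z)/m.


H - z = 1.699 m
t = 1.2 * 403.757 * 1.699 / 8.992 = 91.546 s

91.546 s


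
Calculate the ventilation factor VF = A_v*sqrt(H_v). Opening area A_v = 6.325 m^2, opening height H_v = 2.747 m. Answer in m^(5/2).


sqrt(H_v) = 1.6574
VF = 6.325 * 1.6574 = 10.483 m^(5/2)

10.483 m^(5/2)


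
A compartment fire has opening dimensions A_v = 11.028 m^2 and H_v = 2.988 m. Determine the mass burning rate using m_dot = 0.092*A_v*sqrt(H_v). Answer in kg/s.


sqrt(H_v) = 1.7286
m_dot = 0.092 * 11.028 * 1.7286 = 1.7538 kg/s

1.7538 kg/s


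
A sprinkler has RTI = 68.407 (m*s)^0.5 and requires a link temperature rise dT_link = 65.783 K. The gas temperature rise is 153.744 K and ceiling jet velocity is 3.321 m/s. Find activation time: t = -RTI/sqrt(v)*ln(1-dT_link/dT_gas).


dT_link/dT_gas = 0.42787
ln(1 - 0.42787) = -0.55840
t = -68.407 / sqrt(3.321) * -0.55840 = 20.961 s

20.961 s


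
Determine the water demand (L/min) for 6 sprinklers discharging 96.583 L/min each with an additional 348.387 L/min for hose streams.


Sprinkler demand = 6 * 96.583 = 579.498 L/min
Total = 579.498 + 348.387 = 927.885 L/min

927.885 L/min


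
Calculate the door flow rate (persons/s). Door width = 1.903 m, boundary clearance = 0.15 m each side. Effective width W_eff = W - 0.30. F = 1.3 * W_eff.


W_eff = 1.903 - 0.30 = 1.603 m
F = 1.3 * 1.603 = 2.0839 persons/s

2.0839 persons/s


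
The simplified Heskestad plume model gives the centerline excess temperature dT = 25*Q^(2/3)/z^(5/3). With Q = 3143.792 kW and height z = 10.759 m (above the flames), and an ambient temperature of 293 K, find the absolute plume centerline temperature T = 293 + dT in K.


Q^(2/3) = 214.60
z^(5/3) = 52.435
dT = 25 * 214.60 / 52.435 = 102.32 K
T = 293 + 102.32 = 395.32 K

395.32 K


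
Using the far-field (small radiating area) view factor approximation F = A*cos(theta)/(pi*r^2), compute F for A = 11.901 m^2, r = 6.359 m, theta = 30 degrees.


cos(30 deg) = 0.86603
pi*r^2 = 127.04
F = 11.901 * 0.86603 / 127.04 = 0.081131

0.081131


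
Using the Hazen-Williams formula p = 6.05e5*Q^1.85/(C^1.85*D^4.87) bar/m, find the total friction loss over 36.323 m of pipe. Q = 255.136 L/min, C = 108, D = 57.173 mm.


Q^1.85 = 28348
C^1.85 = 5778.8
D^4.87 = 3.6101e+08
p/m = 0.0082211 bar/m
p_total = 0.0082211 * 36.323 = 0.29861 bar

0.29861 bar


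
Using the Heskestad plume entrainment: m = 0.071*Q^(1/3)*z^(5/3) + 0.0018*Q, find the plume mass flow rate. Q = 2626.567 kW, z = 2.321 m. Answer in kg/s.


Q^(1/3) = 13.797
z^(5/3) = 4.0687
First term = 0.071 * 13.797 * 4.0687 = 3.9858
Second term = 0.0018 * 2626.567 = 4.7278
m = 8.7136 kg/s

8.7136 kg/s


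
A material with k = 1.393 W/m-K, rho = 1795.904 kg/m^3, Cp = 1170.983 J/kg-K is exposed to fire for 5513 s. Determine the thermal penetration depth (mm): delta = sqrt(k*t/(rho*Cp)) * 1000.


alpha = 1.393 / (1795.904 * 1170.983) = 6.6240e-07 m^2/s
alpha * t = 0.0036518
delta = sqrt(0.0036518) * 1000 = 60.430 mm

60.430 mm


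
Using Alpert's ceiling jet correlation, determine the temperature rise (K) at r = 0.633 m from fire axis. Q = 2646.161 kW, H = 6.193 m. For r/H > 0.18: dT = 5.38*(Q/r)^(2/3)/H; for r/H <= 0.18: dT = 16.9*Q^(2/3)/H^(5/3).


r/H = 0.633 / 6.193 = 0.10221
r/H <= 0.18, so dT = 16.9*Q^(2/3)/H^(5/3)
Q^(2/3) = 191.31
H^(5/3) = 20.885
dT = 16.9 * 191.31 / 20.885 = 154.81 K

154.81 K


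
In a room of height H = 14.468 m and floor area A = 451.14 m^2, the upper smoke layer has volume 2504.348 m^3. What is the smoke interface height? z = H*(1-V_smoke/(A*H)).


V/(A*H) = 0.38369
1 - 0.38369 = 0.61631
z = 14.468 * 0.61631 = 8.9168 m

8.9168 m


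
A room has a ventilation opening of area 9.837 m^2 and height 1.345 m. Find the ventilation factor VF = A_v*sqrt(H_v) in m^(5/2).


sqrt(H_v) = 1.1597
VF = 9.837 * 1.1597 = 11.408 m^(5/2)

11.408 m^(5/2)


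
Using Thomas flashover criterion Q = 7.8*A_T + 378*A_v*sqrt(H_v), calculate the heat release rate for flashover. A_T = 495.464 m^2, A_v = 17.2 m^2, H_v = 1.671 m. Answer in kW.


7.8*A_T = 3864.6
sqrt(H_v) = 1.2927
378*A_v*sqrt(H_v) = 8404.4
Q = 3864.6 + 8404.4 = 12269 kW

12269 kW


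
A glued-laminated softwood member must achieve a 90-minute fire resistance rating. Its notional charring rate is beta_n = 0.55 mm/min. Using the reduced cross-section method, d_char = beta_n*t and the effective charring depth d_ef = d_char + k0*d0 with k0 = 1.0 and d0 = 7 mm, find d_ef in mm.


d_char = 0.55 * 90 = 49.5 mm
d_ef = 49.5 + 1.0*7 = 56.5 mm

56.5 mm


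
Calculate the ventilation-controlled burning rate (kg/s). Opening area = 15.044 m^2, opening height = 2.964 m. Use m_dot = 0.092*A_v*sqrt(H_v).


sqrt(H_v) = 1.7216
m_dot = 0.092 * 15.044 * 1.7216 = 2.3828 kg/s

2.3828 kg/s
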